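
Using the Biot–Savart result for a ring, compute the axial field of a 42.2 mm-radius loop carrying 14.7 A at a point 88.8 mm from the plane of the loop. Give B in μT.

B ≈ 17.3 μT

On the axis of a circular loop, B = μ₀IR² / [2(R²+z²)^(3/2)].
R² + z² = (0.0422)² + (0.0888)² = 0.009666 m², and (R²+z²)^(3/2) = 9.50×10⁻⁴ m³.
B = (4π×10⁻⁷ × 14.7 × 0.001781) / (2 × 9.50×10⁻⁴) = 1.73×10⁻⁵ T.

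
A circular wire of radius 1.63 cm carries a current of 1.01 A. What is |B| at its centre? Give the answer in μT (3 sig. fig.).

At the centre of a circular loop the Biot–Savart law gives B = μ₀I/(2R).
B = (4π×10⁻⁷ × 1.01) / (2 × 0.0163) = 3.89×10⁻⁵ T.

B ≈ 38.9 μT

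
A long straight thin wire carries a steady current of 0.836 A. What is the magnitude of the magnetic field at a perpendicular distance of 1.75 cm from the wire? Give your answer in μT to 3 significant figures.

B ≈ 9.55 μT

For an infinitely long straight wire, B = μ₀I/(2πd).
B = (4π×10⁻⁷ × 0.836) / (2π × 0.0175) = 9.55×10⁻⁶ T.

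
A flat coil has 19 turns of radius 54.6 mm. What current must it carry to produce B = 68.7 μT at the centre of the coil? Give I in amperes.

For an N-turn coil, B = Nμ₀I/(2R) with R = 0.0546 m, so I = 2RB/(Nμ₀) = 2 × 0.0546 × 6.87×10⁻⁵ / (19 × 4π×10⁻⁷) = 0.314 A.

I ≈ 0.314 A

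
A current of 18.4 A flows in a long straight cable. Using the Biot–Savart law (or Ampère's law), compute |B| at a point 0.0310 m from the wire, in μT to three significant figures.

B ≈ 119 μT

For an infinitely long straight wire, B = μ₀I/(2πd).
B = (4π×10⁻⁷ × 18.4) / (2π × 0.031) = 1.19×10⁻⁴ T.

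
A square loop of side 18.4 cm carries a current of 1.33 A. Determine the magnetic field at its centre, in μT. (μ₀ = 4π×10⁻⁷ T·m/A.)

Each side is a finite straight segment at perpendicular distance d = a/(2 tan(π/4)) = 0.092 m from the centre, with end-angles ±π/4.
One side contributes B₁ = (μ₀I/4πd)·2 sin(π/4) = 2.04×10⁻⁶ T.
All 4 sides add in the same direction: B = 4 × 2.04×10⁻⁶ = 8.18×10⁻⁶ T.

B ≈ 8.18 μT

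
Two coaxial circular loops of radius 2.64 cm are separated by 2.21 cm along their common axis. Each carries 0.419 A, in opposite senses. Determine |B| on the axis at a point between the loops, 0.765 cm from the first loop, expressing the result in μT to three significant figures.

Each loop contributes B = μ₀IR²/[2(R²+z²)^(3/2)] on the axis, with z measured from that loop.
Loop 1 (z = 0.00765 m): B₁ = 8.84×10⁻⁶ T. Loop 2 (z = 0.01445 m): B₂ = 6.73×10⁻⁶ T.
The fields oppose: B = |B₁ − B₂| = 2.11×10⁻⁶ T.

B ≈ 2.11 μT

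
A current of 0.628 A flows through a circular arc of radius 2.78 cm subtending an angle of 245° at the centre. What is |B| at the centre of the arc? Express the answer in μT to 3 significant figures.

B ≈ 9.66 μT

The Biot–Savart field of a circular arc at its centre is B = μ₀Iφ/(4πR), with φ = 4.276 rad.
B = (4π×10⁻⁷ × 0.628 × 4.276) / (4π × 0.0278) = 9.66×10⁻⁶ T.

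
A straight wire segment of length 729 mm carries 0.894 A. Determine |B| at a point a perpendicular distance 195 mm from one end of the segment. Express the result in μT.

For a finite straight segment, B = (μ₀I/4πd)(sinθ₁ + sinθ₂), where θ₁, θ₂ are the angles from the perpendicular to each end.
The perpendicular foot is at one end, so the two end-offsets along the wire are 0 and L = 0.729 m.
sinθ₁ = 0/√(0²+0.195²) = 0.0000; sinθ₂ = 0.729/√(0.729²+0.195²) = 0.9660.
B = (4π×10⁻⁷ × 0.894) / (4π × 0.195) × (0.0000 + 0.9660) = 4.43×10⁻⁷ T.

B ≈ 0.443 μT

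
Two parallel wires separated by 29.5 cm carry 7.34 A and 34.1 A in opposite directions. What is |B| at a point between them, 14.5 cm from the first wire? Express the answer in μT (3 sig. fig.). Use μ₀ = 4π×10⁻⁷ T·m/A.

Each long wire gives B = μ₀I/(2πd). Distances are d₁ = 0.145 m and d₂ = 0.15 m.
B₁ = 1.01×10⁻⁵ T, B₂ = 4.55×10⁻⁵ T.
Between antiparallel currents both contributions point the same way, so they add. B = B₁ + B₂ = 1.01×10⁻⁵ + 4.55×10⁻⁵ = 5.56×10⁻⁵ T.

B ≈ 55.6 μT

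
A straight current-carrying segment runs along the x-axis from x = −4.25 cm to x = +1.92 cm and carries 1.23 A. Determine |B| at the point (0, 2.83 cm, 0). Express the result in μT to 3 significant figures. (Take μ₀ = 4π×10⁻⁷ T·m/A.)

For a finite straight segment, B = (μ₀I/4πd)(sinθ₁ + sinθ₂), where θ₁, θ₂ are the angles from the perpendicular to each end.
The perpendicular distance is d = 0.0283 m; the end-offsets along the wire are a = 0.0425 m and b = 0.0192 m.
sinθ₁ = 0.0425/√(0.0425²+0.0283²) = 0.8324; sinθ₂ = 0.0192/√(0.0192²+0.0283²) = 0.5614.
B = (4π×10⁻⁷ × 1.23) / (4π × 0.0283) × (0.8324 + 0.5614) = 6.06×10⁻⁶ T.

B ≈ 6.06 μT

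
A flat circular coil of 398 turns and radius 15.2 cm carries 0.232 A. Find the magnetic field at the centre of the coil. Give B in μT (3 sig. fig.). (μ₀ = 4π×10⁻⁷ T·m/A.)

For an N-turn flat coil, B = Nμ₀I/(2R) with R = 0.152 m.
B = 398 × 9.59×10⁻⁷ T = 3.82×10⁻⁴ T.

B ≈ 382 μT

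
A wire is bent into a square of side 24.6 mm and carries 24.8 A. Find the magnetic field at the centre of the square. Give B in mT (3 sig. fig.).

B ≈ 1.14 mT

Each side is a finite straight segment at perpendicular distance d = a/(2 tan(π/4)) = 0.0123 m from the centre, with end-angles ±π/4.
One side contributes B₁ = (μ₀I/4πd)·2 sin(π/4) = 2.85×10⁻⁴ T.
All 4 sides add in the same direction: B = 4 × 2.85×10⁻⁴ = 1.14×10⁻³ T.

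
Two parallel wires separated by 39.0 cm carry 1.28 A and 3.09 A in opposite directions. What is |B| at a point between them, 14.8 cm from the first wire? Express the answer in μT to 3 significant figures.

B ≈ 4.28 μT

Each long wire gives B = μ₀I/(2πd). Distances are d₁ = 0.148 m and d₂ = 0.242 m.
B₁ = 1.73×10⁻⁶ T, B₂ = 2.55×10⁻⁶ T.
Between antiparallel currents both contributions point the same way, so they add. B = B₁ + B₂ = 1.73×10⁻⁶ + 2.55×10⁻⁶ = 4.28×10⁻⁶ T.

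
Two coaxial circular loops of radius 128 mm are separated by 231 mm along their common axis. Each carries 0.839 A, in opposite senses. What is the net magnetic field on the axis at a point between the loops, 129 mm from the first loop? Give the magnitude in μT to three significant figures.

B ≈ 0.531 μT

Each loop contributes B = μ₀IR²/[2(R²+z²)^(3/2)] on the axis, with z measured from that loop.
Loop 1 (z = 0.129 m): B₁ = 1.44×10⁻⁶ T. Loop 2 (z = 0.102 m): B₂ = 1.97×10⁻⁶ T.
The fields oppose: B = |B₁ − B₂| = 5.31×10⁻⁷ T.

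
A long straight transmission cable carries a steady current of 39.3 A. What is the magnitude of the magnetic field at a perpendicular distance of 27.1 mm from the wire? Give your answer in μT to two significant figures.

B ≈ 290 μT

For an infinitely long straight wire, B = μ₀I/(2πd).
B = (4π×10⁻⁷ × 39.3) / (2π × 0.0271) = 2.90×10⁻⁴ T.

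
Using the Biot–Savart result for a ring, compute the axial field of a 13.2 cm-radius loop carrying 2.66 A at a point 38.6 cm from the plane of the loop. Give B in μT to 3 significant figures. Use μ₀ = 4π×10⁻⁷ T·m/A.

B ≈ 0.429 μT

On the axis of a circular loop, B = μ₀IR² / [2(R²+z²)^(3/2)].
R² + z² = (0.132)² + (0.386)² = 0.1664 m², and (R²+z²)^(3/2) = 6.79×10⁻² m³.
B = (4π×10⁻⁷ × 2.66 × 0.01742) / (2 × 6.79×10⁻²) = 4.29×10⁻⁷ T.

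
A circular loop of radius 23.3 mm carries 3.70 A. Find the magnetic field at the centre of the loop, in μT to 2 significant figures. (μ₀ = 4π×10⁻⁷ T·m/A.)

At the centre of a circular loop the Biot–Savart law gives B = μ₀I/(2R).
B = (4π×10⁻⁷ × 3.70) / (2 × 0.0233) = 9.98×10⁻⁵ T.

B ≈ 100 μT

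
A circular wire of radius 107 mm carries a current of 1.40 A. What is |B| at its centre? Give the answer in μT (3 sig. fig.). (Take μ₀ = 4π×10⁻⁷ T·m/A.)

B ≈ 8.22 μT

At the centre of a circular loop the Biot–Savart law gives B = μ₀I/(2R).
B = (4π×10⁻⁷ × 1.40) / (2 × 0.107) = 8.22×10⁻⁶ T.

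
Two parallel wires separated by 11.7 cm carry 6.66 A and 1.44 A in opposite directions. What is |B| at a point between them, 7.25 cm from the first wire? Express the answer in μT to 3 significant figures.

B ≈ 24.8 μT

Each long wire gives B = μ₀I/(2πd). Distances are d₁ = 0.0725 m and d₂ = 0.0445 m.
B₁ = 1.84×10⁻⁵ T, B₂ = 6.47×10⁻⁶ T.
Between antiparallel currents both contributions point the same way, so they add. B = B₁ + B₂ = 1.84×10⁻⁵ + 6.47×10⁻⁶ = 2.48×10⁻⁵ T.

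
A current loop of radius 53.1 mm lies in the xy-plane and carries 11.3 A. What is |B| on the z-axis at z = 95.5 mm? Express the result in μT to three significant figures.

On the axis of a circular loop, B = μ₀IR² / [2(R²+z²)^(3/2)].
R² + z² = (0.0531)² + (0.0955)² = 0.01194 m², and (R²+z²)^(3/2) = 1.30×10⁻³ m³.
B = (4π×10⁻⁷ × 11.3 × 0.00282) / (2 × 1.30×10⁻³) = 1.53×10⁻⁵ T.

B ≈ 15.3 μT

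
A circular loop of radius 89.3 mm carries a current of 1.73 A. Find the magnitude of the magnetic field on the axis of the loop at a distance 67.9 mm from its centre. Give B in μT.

On the axis of a circular loop, B = μ₀IR² / [2(R²+z²)^(3/2)].
R² + z² = (0.0893)² + (0.0679)² = 0.01258 m², and (R²+z²)^(3/2) = 1.41×10⁻³ m³.
B = (4π×10⁻⁷ × 1.73 × 0.007974) / (2 × 1.41×10⁻³) = 6.14×10⁻⁶ T.

B ≈ 6.14 μT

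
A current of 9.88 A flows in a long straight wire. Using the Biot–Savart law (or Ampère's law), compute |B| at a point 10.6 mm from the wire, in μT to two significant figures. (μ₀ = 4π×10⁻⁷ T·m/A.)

B ≈ 190 μT

For an infinitely long straight wire, B = μ₀I/(2πd).
B = (4π×10⁻⁷ × 9.88) / (2π × 0.0106) = 1.86×10⁻⁴ T.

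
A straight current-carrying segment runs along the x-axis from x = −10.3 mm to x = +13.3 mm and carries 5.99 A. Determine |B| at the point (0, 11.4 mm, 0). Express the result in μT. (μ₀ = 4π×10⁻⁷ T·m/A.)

B ≈ 75.1 μT

For a finite straight segment, B = (μ₀I/4πd)(sinθ₁ + sinθ₂), where θ₁, θ₂ are the angles from the perpendicular to each end.
The perpendicular distance is d = 0.0114 m; the end-offsets along the wire are a = 0.0103 m and b = 0.0133 m.
sinθ₁ = 0.0103/√(0.0103²+0.0114²) = 0.6704; sinθ₂ = 0.0133/√(0.0133²+0.0114²) = 0.7593.
B = (4π×10⁻⁷ × 5.99) / (4π × 0.0114) × (0.6704 + 0.7593) = 7.51×10⁻⁵ T.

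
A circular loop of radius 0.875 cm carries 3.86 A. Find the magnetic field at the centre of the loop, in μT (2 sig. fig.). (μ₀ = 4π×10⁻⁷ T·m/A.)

B ≈ 280 μT

At the centre of a circular loop the Biot–Savart law gives B = μ₀I/(2R).
B = (4π×10⁻⁷ × 3.86) / (2 × 0.00875) = 2.77×10⁻⁴ T.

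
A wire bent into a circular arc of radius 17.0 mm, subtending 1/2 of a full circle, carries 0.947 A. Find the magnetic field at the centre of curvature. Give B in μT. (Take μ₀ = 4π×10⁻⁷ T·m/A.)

B ≈ 17.5 μT

The Biot–Savart field of a circular arc at its centre is B = μ₀Iφ/(4πR), with φ = 3.142 rad.
B = (4π×10⁻⁷ × 0.947 × 3.142) / (4π × 0.017) = 1.75×10⁻⁵ T.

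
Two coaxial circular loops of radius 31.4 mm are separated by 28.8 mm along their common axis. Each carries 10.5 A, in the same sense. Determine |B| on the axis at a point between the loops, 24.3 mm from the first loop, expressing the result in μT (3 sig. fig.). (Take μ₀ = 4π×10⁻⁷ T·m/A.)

B ≈ 308 μT

Each loop contributes B = μ₀IR²/[2(R²+z²)^(3/2)] on the axis, with z measured from that loop.
Loop 1 (z = 0.0243 m): B₁ = 1.04×10⁻⁴ T. Loop 2 (z = 0.0045 m): B₂ = 2.04×10⁻⁴ T.
The fields add: B = B₁ + B₂ = 3.08×10⁻⁴ T.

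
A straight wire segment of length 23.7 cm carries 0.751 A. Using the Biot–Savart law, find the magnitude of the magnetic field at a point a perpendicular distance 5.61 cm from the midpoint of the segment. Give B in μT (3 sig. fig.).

B ≈ 2.42 μT

For a finite straight segment, B = (μ₀I/4πd)(sinθ₁ + sinθ₂), where θ₁, θ₂ are the angles from the perpendicular to each end.
The perpendicular from the point meets the wire at its midpoint, so each end is L/2 = 0.1185 m away along the wire.
sinθ₁ = 0.1185/√(0.1185²+0.0561²) = 0.9038; sinθ₂ = 0.1185/√(0.1185²+0.0561²) = 0.9038.
B = (4π×10⁻⁷ × 0.751) / (4π × 0.0561) × (0.9038 + 0.9038) = 2.42×10⁻⁶ T.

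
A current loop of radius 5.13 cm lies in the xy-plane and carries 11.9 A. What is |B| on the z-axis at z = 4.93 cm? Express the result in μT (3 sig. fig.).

On the axis of a circular loop, B = μ₀IR² / [2(R²+z²)^(3/2)].
R² + z² = (0.0513)² + (0.0493)² = 0.005062 m², and (R²+z²)^(3/2) = 3.60×10⁻⁴ m³.
B = (4π×10⁻⁷ × 11.9 × 0.002632) / (2 × 3.60×10⁻⁴) = 5.46×10⁻⁵ T.

B ≈ 54.6 μT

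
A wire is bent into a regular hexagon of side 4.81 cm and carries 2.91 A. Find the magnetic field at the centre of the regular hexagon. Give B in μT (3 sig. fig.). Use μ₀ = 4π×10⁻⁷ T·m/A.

B ≈ 41.9 μT

Each side is a finite straight segment at perpendicular distance d = a/(2 tan(π/6)) = 0.04166 m from the centre, with end-angles ±π/6.
One side contributes B₁ = (μ₀I/4πd)·2 sin(π/6) = 6.99×10⁻⁶ T.
All 6 sides add in the same direction: B = 6 × 6.99×10⁻⁶ = 4.19×10⁻⁵ T.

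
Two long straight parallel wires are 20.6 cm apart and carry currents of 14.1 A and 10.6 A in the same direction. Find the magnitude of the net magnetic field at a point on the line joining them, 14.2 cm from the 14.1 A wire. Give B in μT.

Each long wire gives B = μ₀I/(2πd). Distances are d₁ = 0.142 m and d₂ = 0.064 m.
B₁ = 1.99×10⁻⁵ T, B₂ = 3.31×10⁻⁵ T.
Between parallel currents the two contributions point in opposite directions, so they subtract. B = |B₁ − B₂| = |1.99×10⁻⁵ − 3.31×10⁻⁵| = 1.33×10⁻⁵ T.

B ≈ 13.3 μT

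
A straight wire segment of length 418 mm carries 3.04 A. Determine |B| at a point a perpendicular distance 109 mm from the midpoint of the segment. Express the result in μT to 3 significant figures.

For a finite straight segment, B = (μ₀I/4πd)(sinθ₁ + sinθ₂), where θ₁, θ₂ are the angles from the perpendicular to each end.
The perpendicular from the point meets the wire at its midpoint, so each end is L/2 = 0.209 m away along the wire.
sinθ₁ = 0.209/√(0.209²+0.109²) = 0.8867; sinθ₂ = 0.209/√(0.209²+0.109²) = 0.8867.
B = (4π×10⁻⁷ × 3.04) / (4π × 0.109) × (0.8867 + 0.8867) = 4.95×10⁻⁶ T.

B ≈ 4.95 μT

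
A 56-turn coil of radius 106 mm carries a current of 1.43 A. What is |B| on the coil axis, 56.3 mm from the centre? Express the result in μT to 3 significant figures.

For an N-turn flat coil, B = Nμ₀IR²/[2(R²+z²)^(3/2)] with R = 0.106 m, z = 0.0563 m.
B = 56 × 5.84×10⁻⁶ T = 3.27×10⁻⁴ T.

B ≈ 327 μT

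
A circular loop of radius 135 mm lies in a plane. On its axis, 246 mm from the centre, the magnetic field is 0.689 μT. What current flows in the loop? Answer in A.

I ≈ 1.33 A

On the axis of a loop, B = μ₀IR²/[2(R²+z²)^(3/2)], so I = 2B(R²+z²)^(3/2)/(μ₀R²).
R² + z² = 0.01823 + 0.06052 = 0.07874 m²; raised to 3/2 gives 2.21×10⁻² m³.
I = 2 × 6.89×10⁻⁷ × 2.21×10⁻² / (1.26×10⁻⁶ × 0.01823) = 1.33 A.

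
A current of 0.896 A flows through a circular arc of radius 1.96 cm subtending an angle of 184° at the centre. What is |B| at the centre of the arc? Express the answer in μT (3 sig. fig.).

The Biot–Savart field of a circular arc at its centre is B = μ₀Iφ/(4πR), with φ = 3.211 rad.
B = (4π×10⁻⁷ × 0.896 × 3.211) / (4π × 0.0196) = 1.47×10⁻⁵ T.

B ≈ 14.7 μT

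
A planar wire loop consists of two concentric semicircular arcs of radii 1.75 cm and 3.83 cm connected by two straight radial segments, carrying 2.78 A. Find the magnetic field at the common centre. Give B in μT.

The radial connectors point toward the centre, so dl × r̂ = 0 and they contribute nothing.
Each semicircle gives μ₀I/(4R): inner arc 4.99×10⁻⁵ T, outer arc 2.28×10⁻⁵ T.
The two arcs carry current in opposite angular senses, so their fields oppose: B = |4.99×10⁻⁵ − 2.28×10⁻⁵| = 2.71×10⁻⁵ T.

B ≈ 27.1 μT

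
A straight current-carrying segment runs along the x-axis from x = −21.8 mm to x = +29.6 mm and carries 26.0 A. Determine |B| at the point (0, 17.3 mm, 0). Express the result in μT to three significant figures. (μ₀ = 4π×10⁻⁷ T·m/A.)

B ≈ 247 μT

For a finite straight segment, B = (μ₀I/4πd)(sinθ₁ + sinθ₂), where θ₁, θ₂ are the angles from the perpendicular to each end.
The perpendicular distance is d = 0.0173 m; the end-offsets along the wire are a = 0.0218 m and b = 0.0296 m.
sinθ₁ = 0.0218/√(0.0218²+0.0173²) = 0.7833; sinθ₂ = 0.0296/√(0.0296²+0.0173²) = 0.8634.
B = (4π×10⁻⁷ × 26.0) / (4π × 0.0173) × (0.7833 + 0.8634) = 2.47×10⁻⁴ T.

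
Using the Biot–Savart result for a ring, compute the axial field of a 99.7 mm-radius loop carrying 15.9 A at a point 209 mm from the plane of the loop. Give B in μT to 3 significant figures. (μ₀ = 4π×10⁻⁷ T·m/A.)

B ≈ 8.00 μT

On the axis of a circular loop, B = μ₀IR² / [2(R²+z²)^(3/2)].
R² + z² = (0.0997)² + (0.209)² = 0.05362 m², and (R²+z²)^(3/2) = 1.24×10⁻² m³.
B = (4π×10⁻⁷ × 15.9 × 0.00994) / (2 × 1.24×10⁻²) = 8.00×10⁻⁶ T.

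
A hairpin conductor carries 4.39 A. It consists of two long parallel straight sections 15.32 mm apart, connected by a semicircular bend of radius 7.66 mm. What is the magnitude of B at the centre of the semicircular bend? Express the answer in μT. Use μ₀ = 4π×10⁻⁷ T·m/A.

B ≈ 295 μT

The semicircular arc contributes B_arc = μ₀I·π/(4πR) = μ₀I/(4R) = 1.80×10⁻⁴ T.
Each semi-infinite lead is at perpendicular distance R = 0.00766 m from the centre, with the perpendicular foot at its near end, so it contributes μ₀I/(4πR); both point the same way, together 1.15×10⁻⁴ T.
Arc and leads all point the same direction: B = 1.80×10⁻⁴ + 1.15×10⁻⁴ = 2.95×10⁻⁴ T.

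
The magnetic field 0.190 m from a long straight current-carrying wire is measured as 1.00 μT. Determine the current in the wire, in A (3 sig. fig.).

I ≈ 0.950 A

For a long straight wire B = μ₀I/(2πd), so I = 2πdB/μ₀.
I = 2π × 0.19 × 1.00×10⁻⁶ / (4π×10⁻⁷) = 0.950 A.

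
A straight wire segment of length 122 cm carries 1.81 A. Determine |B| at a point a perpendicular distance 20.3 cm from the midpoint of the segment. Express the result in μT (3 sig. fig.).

For a finite straight segment, B = (μ₀I/4πd)(sinθ₁ + sinθ₂), where θ₁, θ₂ are the angles from the perpendicular to each end.
The perpendicular from the point meets the wire at its midpoint, so each end is L/2 = 0.61 m away along the wire.
sinθ₁ = 0.61/√(0.61²+0.203²) = 0.9488; sinθ₂ = 0.61/√(0.61²+0.203²) = 0.9488.
B = (4π×10⁻⁷ × 1.81) / (4π × 0.203) × (0.9488 + 0.9488) = 1.69×10⁻⁶ T.

B ≈ 1.69 μT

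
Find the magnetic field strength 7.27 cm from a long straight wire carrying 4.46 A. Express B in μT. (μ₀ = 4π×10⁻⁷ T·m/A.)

For an infinitely long straight wire, B = μ₀I/(2πd).
B = (4π×10⁻⁷ × 4.46) / (2π × 0.0727) = 1.23×10⁻⁵ T.

B ≈ 12.3 μT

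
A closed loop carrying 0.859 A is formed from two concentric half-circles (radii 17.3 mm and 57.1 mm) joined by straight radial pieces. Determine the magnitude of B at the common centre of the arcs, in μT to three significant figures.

B ≈ 10.9 μT

The radial connectors point toward the centre, so dl × r̂ = 0 and they contribute nothing.
Each semicircle gives μ₀I/(4R): inner arc 1.56×10⁻⁵ T, outer arc 4.73×10⁻⁶ T.
The two arcs carry current in opposite angular senses, so their fields oppose: B = |1.56×10⁻⁵ − 4.73×10⁻⁶| = 1.09×10⁻⁵ T.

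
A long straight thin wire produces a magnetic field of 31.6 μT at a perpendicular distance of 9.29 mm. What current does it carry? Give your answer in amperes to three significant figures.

I ≈ 1.47 A

For a long straight wire B = μ₀I/(2πd), so I = 2πdB/μ₀.
I = 2π × 0.00929 × 3.16×10⁻⁵ / (4π×10⁻⁷) = 1.47 A.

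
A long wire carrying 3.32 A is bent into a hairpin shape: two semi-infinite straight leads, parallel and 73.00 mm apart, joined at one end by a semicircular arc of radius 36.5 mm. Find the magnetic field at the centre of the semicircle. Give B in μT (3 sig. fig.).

B ≈ 46.8 μT

The semicircular arc contributes B_arc = μ₀I·π/(4πR) = μ₀I/(4R) = 2.86×10⁻⁵ T.
Each semi-infinite lead is at perpendicular distance R = 0.0365 m from the centre, with the perpendicular foot at its near end, so it contributes μ₀I/(4πR); both point the same way, together 1.82×10⁻⁵ T.
Arc and leads all point the same direction: B = 2.86×10⁻⁵ + 1.82×10⁻⁵ = 4.68×10⁻⁵ T.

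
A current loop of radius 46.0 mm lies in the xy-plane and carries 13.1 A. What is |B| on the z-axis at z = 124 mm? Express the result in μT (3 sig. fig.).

B ≈ 7.53 μT

On the axis of a circular loop, B = μ₀IR² / [2(R²+z²)^(3/2)].
R² + z² = (0.046)² + (0.124)² = 0.01749 m², and (R²+z²)^(3/2) = 2.31×10⁻³ m³.
B = (4π×10⁻⁷ × 13.1 × 0.002116) / (2 × 2.31×10⁻³) = 7.53×10⁻⁶ T.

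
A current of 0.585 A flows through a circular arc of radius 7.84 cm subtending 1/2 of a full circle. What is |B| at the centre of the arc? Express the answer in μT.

The Biot–Savart field of a circular arc at its centre is B = μ₀Iφ/(4πR), with φ = 3.142 rad.
B = (4π×10⁻⁷ × 0.585 × 3.142) / (4π × 0.0784) = 2.34×10⁻⁶ T.

B ≈ 2.34 μT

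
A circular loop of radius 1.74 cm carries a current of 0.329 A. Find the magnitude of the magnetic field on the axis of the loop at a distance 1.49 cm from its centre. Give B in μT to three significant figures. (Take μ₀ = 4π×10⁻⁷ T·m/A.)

B ≈ 5.21 μT

On the axis of a circular loop, B = μ₀IR² / [2(R²+z²)^(3/2)].
R² + z² = (0.0174)² + (0.0149)² = 0.0005248 m², and (R²+z²)^(3/2) = 1.20×10⁻⁵ m³.
B = (4π×10⁻⁷ × 0.329 × 0.0003028) / (2 × 1.20×10⁻⁵) = 5.21×10⁻⁶ T.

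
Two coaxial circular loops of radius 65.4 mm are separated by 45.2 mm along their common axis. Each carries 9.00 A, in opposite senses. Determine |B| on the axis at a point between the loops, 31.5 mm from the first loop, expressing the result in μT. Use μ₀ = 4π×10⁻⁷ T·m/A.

B ≈ 17.8 μT

Each loop contributes B = μ₀IR²/[2(R²+z²)^(3/2)] on the axis, with z measured from that loop.
Loop 1 (z = 0.0315 m): B₁ = 6.32×10⁻⁵ T. Loop 2 (z = 0.0137 m): B₂ = 8.11×10⁻⁵ T.
The fields oppose: B = |B₁ − B₂| = 1.78×10⁻⁵ T.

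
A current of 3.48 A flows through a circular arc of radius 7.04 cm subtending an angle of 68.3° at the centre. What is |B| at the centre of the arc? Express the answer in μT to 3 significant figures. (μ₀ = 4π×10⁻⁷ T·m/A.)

The Biot–Savart field of a circular arc at its centre is B = μ₀Iφ/(4πR), with φ = 1.192 rad.
B = (4π×10⁻⁷ × 3.48 × 1.192) / (4π × 0.0704) = 5.89×10⁻⁶ T.

B ≈ 5.89 μT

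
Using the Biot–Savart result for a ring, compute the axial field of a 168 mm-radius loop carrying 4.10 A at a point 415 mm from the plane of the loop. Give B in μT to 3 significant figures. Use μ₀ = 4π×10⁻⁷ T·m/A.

On the axis of a circular loop, B = μ₀IR² / [2(R²+z²)^(3/2)].
R² + z² = (0.168)² + (0.415)² = 0.2004 m², and (R²+z²)^(3/2) = 8.97×10⁻² m³.
B = (4π×10⁻⁷ × 4.10 × 0.02822) / (2 × 8.97×10⁻²) = 8.10×10⁻⁷ T.

B ≈ 0.810 μT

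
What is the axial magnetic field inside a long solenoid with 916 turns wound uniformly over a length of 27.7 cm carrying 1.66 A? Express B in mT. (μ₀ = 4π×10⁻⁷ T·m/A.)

Inside a long solenoid, B = μ₀nI with n = 3307 turns/m.
B = 4π×10⁻⁷ × 3307 × 1.66 = 6.90×10⁻³ T.

B ≈ 6.90 mT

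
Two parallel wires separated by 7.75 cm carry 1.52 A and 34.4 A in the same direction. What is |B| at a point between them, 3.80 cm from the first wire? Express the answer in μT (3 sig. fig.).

Each long wire gives B = μ₀I/(2πd). Distances are d₁ = 0.038 m and d₂ = 0.0395 m.
B₁ = 8.00×10⁻⁶ T, B₂ = 1.74×10⁻⁴ T.
Between parallel currents the two contributions point in opposite directions, so they subtract. B = |B₁ − B₂| = |8.00×10⁻⁶ − 1.74×10⁻⁴| = 1.66×10⁻⁴ T.

B ≈ 166 μT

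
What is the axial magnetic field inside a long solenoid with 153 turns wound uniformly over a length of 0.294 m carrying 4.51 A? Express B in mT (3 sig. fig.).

B ≈ 2.95 mT

Inside a long solenoid, B = μ₀nI with n = 520.4 turns/m.
B = 4π×10⁻⁷ × 520.4 × 4.51 = 2.95×10⁻³ T.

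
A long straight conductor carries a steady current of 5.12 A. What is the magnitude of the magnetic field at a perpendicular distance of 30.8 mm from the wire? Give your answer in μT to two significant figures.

B ≈ 33 μT

For an infinitely long straight wire, B = μ₀I/(2πd).
B = (4π×10⁻⁷ × 5.12) / (2π × 0.0308) = 3.32×10⁻⁵ T.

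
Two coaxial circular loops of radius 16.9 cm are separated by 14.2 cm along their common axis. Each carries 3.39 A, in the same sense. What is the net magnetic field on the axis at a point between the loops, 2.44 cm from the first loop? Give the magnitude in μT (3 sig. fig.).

Each loop contributes B = μ₀IR²/[2(R²+z²)^(3/2)] on the axis, with z measured from that loop.
Loop 1 (z = 0.0244 m): B₁ = 1.22×10⁻⁵ T. Loop 2 (z = 0.1176 m): B₂ = 6.97×10⁻⁶ T.
The fields add: B = B₁ + B₂ = 1.92×10⁻⁵ T.

B ≈ 19.2 μT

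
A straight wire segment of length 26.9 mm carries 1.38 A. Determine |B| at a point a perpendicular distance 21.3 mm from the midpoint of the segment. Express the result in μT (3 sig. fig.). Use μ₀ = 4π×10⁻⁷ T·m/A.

For a finite straight segment, B = (μ₀I/4πd)(sinθ₁ + sinθ₂), where θ₁, θ₂ are the angles from the perpendicular to each end.
The perpendicular from the point meets the wire at its midpoint, so each end is L/2 = 0.01345 m away along the wire.
sinθ₁ = 0.01345/√(0.01345²+0.0213²) = 0.5339; sinθ₂ = 0.01345/√(0.01345²+0.0213²) = 0.5339.
B = (4π×10⁻⁷ × 1.38) / (4π × 0.0213) × (0.5339 + 0.5339) = 6.92×10⁻⁶ T.

B ≈ 6.92 μT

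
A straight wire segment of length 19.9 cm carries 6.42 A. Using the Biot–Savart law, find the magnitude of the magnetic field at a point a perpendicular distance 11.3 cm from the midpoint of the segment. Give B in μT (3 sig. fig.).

For a finite straight segment, B = (μ₀I/4πd)(sinθ₁ + sinθ₂), where θ₁, θ₂ are the angles from the perpendicular to each end.
The perpendicular from the point meets the wire at its midpoint, so each end is L/2 = 0.0995 m away along the wire.
sinθ₁ = 0.0995/√(0.0995²+0.113²) = 0.6609; sinθ₂ = 0.0995/√(0.0995²+0.113²) = 0.6609.
B = (4π×10⁻⁷ × 6.42) / (4π × 0.113) × (0.6609 + 0.6609) = 7.51×10⁻⁶ T.

B ≈ 7.51 μT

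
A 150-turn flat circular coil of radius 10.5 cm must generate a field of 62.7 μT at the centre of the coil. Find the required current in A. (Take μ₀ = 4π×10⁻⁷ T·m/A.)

I ≈ 0.0699 A

For an N-turn coil, B = Nμ₀I/(2R) with R = 0.105 m, so I = 2RB/(Nμ₀) = 2 × 0.105 × 6.27×10⁻⁵ / (150 × 4π×10⁻⁷) = 6.99×10⁻² A.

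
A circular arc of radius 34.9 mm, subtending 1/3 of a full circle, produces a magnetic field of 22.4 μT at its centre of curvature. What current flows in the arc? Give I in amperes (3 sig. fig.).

For a circular arc, B = μ₀Iφ/(4πR) with φ in radians; here φ = 2.094 rad.
So I = 4πRB/(μ₀φ) = 4π × 0.0349 × 2.24×10⁻⁵ / (4π×10⁻⁷ × 2.094) = 3.73 A.

I ≈ 3.73 A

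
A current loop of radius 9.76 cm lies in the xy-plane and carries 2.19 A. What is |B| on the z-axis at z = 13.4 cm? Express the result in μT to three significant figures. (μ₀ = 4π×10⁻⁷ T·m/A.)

B ≈ 2.88 μT

On the axis of a circular loop, B = μ₀IR² / [2(R²+z²)^(3/2)].
R² + z² = (0.0976)² + (0.134)² = 0.02748 m², and (R²+z²)^(3/2) = 4.56×10⁻³ m³.
B = (4π×10⁻⁷ × 2.19 × 0.009526) / (2 × 4.56×10⁻³) = 2.88×10⁻⁶ T.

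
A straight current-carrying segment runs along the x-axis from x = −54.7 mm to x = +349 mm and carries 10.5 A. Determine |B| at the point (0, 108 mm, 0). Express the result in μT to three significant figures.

For a finite straight segment, B = (μ₀I/4πd)(sinθ₁ + sinθ₂), where θ₁, θ₂ are the angles from the perpendicular to each end.
The perpendicular distance is d = 0.108 m; the end-offsets along the wire are a = 0.0547 m and b = 0.349 m.
sinθ₁ = 0.0547/√(0.0547²+0.108²) = 0.4518; sinθ₂ = 0.349/√(0.349²+0.108²) = 0.9553.
B = (4π×10⁻⁷ × 10.5) / (4π × 0.108) × (0.4518 + 0.9553) = 1.37×10⁻⁵ T.

B ≈ 13.7 μT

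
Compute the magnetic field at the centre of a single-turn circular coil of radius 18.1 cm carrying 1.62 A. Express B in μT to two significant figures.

At the centre of a circular loop the Biot–Savart law gives B = μ₀I/(2R).
B = (4π×10⁻⁷ × 1.62) / (2 × 0.181) = 5.62×10⁻⁶ T.

B ≈ 5.6 μT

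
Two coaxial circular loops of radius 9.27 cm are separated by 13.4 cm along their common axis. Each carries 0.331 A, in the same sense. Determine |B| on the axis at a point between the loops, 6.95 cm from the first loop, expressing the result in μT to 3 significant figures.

B ≈ 2.39 μT

Each loop contributes B = μ₀IR²/[2(R²+z²)^(3/2)] on the axis, with z measured from that loop.
Loop 1 (z = 0.0695 m): B₁ = 1.15×10⁻⁶ T. Loop 2 (z = 0.0645 m): B₂ = 1.24×10⁻⁶ T.
The fields add: B = B₁ + B₂ = 2.39×10⁻⁶ T.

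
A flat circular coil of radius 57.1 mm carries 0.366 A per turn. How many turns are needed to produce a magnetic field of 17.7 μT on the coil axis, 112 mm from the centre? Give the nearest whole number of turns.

For an N-turn coil, B = Nμ₀IR²/[2(R²+z²)^(3/2)]. A single turn gives B₁ = 3.77×10⁻⁷ T with R = 0.0571 m, z = 0.112 m.
N = B/B₁ = 1.77×10⁻⁵ / 3.77×10⁻⁷ = 46.90.

N = 47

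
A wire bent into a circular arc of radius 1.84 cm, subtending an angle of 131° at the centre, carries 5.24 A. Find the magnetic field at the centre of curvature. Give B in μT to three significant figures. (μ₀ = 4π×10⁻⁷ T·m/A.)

The Biot–Savart field of a circular arc at its centre is B = μ₀Iφ/(4πR), with φ = 2.286 rad.
B = (4π×10⁻⁷ × 5.24 × 2.286) / (4π × 0.0184) = 6.51×10⁻⁵ T.

B ≈ 65.1 μT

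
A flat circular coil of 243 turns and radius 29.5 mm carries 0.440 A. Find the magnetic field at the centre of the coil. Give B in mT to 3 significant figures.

B ≈ 2.28 mT

For an N-turn flat coil, B = Nμ₀I/(2R) with R = 0.0295 m.
B = 243 × 9.37×10⁻⁶ T = 2.28×10⁻³ T.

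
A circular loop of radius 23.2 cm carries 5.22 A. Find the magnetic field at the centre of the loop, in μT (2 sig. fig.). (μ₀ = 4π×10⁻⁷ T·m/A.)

B ≈ 14 μT

At the centre of a circular loop the Biot–Savart law gives B = μ₀I/(2R).
B = (4π×10⁻⁷ × 5.22) / (2 × 0.232) = 1.41×10⁻⁵ T.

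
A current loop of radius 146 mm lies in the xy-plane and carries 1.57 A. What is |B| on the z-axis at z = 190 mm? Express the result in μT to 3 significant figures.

B ≈ 1.53 μT

On the axis of a circular loop, B = μ₀IR² / [2(R²+z²)^(3/2)].
R² + z² = (0.146)² + (0.19)² = 0.05742 m², and (R²+z²)^(3/2) = 1.38×10⁻² m³.
B = (4π×10⁻⁷ × 1.57 × 0.02132) / (2 × 1.38×10⁻²) = 1.53×10⁻⁶ T.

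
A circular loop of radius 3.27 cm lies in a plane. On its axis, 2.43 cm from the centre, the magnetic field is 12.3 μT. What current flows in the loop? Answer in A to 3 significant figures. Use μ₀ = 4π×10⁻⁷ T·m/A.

On the axis of a loop, B = μ₀IR²/[2(R²+z²)^(3/2)], so I = 2B(R²+z²)^(3/2)/(μ₀R²).
R² + z² = 0.001069 + 0.0005905 = 0.00166 m²; raised to 3/2 gives 6.76×10⁻⁵ m³.
I = 2 × 1.23×10⁻⁵ × 6.76×10⁻⁵ / (1.26×10⁻⁶ × 0.001069) = 1.24 A.

I ≈ 1.24 A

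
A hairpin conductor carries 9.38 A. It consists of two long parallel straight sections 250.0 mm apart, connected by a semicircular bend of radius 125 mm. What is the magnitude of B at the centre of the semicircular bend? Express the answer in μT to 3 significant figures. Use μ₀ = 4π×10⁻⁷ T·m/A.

B ≈ 38.6 μT

The semicircular arc contributes B_arc = μ₀I·π/(4πR) = μ₀I/(4R) = 2.36×10⁻⁵ T.
Each semi-infinite lead is at perpendicular distance R = 0.125 m from the centre, with the perpendicular foot at its near end, so it contributes μ₀I/(4πR); both point the same way, together 1.50×10⁻⁵ T.
Arc and leads all point the same direction: B = 2.36×10⁻⁵ + 1.50×10⁻⁵ = 3.86×10⁻⁵ T.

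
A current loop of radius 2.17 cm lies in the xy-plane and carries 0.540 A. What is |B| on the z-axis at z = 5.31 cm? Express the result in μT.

On the axis of a circular loop, B = μ₀IR² / [2(R²+z²)^(3/2)].
R² + z² = (0.0217)² + (0.0531)² = 0.00329 m², and (R²+z²)^(3/2) = 1.89×10⁻⁴ m³.
B = (4π×10⁻⁷ × 0.540 × 0.0004709) / (2 × 1.89×10⁻⁴) = 8.46×10⁻⁷ T.

B ≈ 0.846 μT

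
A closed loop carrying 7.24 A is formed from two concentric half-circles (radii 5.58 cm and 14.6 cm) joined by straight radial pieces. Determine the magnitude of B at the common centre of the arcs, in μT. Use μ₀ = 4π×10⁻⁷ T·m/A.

The radial connectors point toward the centre, so dl × r̂ = 0 and they contribute nothing.
Each semicircle gives μ₀I/(4R): inner arc 4.08×10⁻⁵ T, outer arc 1.56×10⁻⁵ T.
The two arcs carry current in opposite angular senses, so their fields oppose: B = |4.08×10⁻⁵ − 1.56×10⁻⁵| = 2.52×10⁻⁵ T.

B ≈ 25.2 μT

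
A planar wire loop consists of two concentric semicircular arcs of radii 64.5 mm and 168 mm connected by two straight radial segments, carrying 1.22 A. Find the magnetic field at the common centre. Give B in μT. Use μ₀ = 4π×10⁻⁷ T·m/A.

The radial connectors point toward the centre, so dl × r̂ = 0 and they contribute nothing.
Each semicircle gives μ₀I/(4R): inner arc 5.94×10⁻⁶ T, outer arc 2.28×10⁻⁶ T.
The two arcs carry current in opposite angular senses, so their fields oppose: B = |5.94×10⁻⁶ − 2.28×10⁻⁶| = 3.66×10⁻⁶ T.

B ≈ 3.66 μT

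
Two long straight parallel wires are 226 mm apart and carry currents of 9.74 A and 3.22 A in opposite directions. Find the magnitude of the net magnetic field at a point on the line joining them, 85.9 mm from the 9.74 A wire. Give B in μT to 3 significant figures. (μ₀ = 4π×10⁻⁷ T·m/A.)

B ≈ 27.3 μT

Each long wire gives B = μ₀I/(2πd). Distances are d₁ = 0.0859 m and d₂ = 0.1401 m.
B₁ = 2.27×10⁻⁵ T, B₂ = 4.60×10⁻⁶ T.
Between antiparallel currents both contributions point the same way, so they add. B = B₁ + B₂ = 2.27×10⁻⁵ + 4.60×10⁻⁶ = 2.73×10⁻⁵ T.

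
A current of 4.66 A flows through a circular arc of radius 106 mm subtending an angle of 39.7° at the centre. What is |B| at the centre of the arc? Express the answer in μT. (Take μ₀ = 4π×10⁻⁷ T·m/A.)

B ≈ 3.05 μT

The Biot–Savart field of a circular arc at its centre is B = μ₀Iφ/(4πR), with φ = 0.6929 rad.
B = (4π×10⁻⁷ × 4.66 × 0.6929) / (4π × 0.106) = 3.05×10⁻⁶ T.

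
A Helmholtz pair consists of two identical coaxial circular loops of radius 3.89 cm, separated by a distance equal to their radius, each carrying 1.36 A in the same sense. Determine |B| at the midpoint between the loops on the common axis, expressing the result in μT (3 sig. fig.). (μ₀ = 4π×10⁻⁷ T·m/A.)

Each loop contributes B = μ₀IR²/[2(R²+z²)^(3/2)] on the axis, with z measured from that loop.
Loop 1 (z = 0.01945 m): B₁ = 1.57×10⁻⁵ T. Loop 2 (z = 0.01945 m): B₂ = 1.57×10⁻⁵ T.
The fields add: B = B₁ + B₂ = 3.14×10⁻⁵ T.

B ≈ 31.4 μT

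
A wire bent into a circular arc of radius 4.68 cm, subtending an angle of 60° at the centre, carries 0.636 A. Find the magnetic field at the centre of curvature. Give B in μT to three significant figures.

B ≈ 1.42 μT

The Biot–Savart field of a circular arc at its centre is B = μ₀Iφ/(4πR), with φ = 1.047 rad.
B = (4π×10⁻⁷ × 0.636 × 1.047) / (4π × 0.0468) = 1.42×10⁻⁶ T.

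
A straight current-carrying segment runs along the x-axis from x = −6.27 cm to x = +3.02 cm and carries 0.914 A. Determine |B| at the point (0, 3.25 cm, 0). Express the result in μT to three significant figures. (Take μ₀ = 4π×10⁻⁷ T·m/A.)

For a finite straight segment, B = (μ₀I/4πd)(sinθ₁ + sinθ₂), where θ₁, θ₂ are the angles from the perpendicular to each end.
The perpendicular distance is d = 0.0325 m; the end-offsets along the wire are a = 0.0627 m and b = 0.0302 m.
sinθ₁ = 0.0627/√(0.0627²+0.0325²) = 0.8878; sinθ₂ = 0.0302/√(0.0302²+0.0325²) = 0.6807.
B = (4π×10⁻⁷ × 0.914) / (4π × 0.0325) × (0.8878 + 0.6807) = 4.41×10⁻⁶ T.

B ≈ 4.41 μT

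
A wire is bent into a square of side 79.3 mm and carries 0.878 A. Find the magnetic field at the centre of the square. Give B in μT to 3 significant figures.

B ≈ 12.5 μT

Each side is a finite straight segment at perpendicular distance d = a/(2 tan(π/4)) = 0.03965 m from the centre, with end-angles ±π/4.
One side contributes B₁ = (μ₀I/4πd)·2 sin(π/4) = 3.13×10⁻⁶ T.
All 4 sides add in the same direction: B = 4 × 3.13×10⁻⁶ = 1.25×10⁻⁵ T.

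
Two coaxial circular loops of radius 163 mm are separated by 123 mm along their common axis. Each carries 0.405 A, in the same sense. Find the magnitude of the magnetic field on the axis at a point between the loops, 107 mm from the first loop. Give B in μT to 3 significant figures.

B ≈ 2.45 μT

Each loop contributes B = μ₀IR²/[2(R²+z²)^(3/2)] on the axis, with z measured from that loop.
Loop 1 (z = 0.107 m): B₁ = 9.12×10⁻⁷ T. Loop 2 (z = 0.016 m): B₂ = 1.54×10⁻⁶ T.
The fields add: B = B₁ + B₂ = 2.45×10⁻⁶ T.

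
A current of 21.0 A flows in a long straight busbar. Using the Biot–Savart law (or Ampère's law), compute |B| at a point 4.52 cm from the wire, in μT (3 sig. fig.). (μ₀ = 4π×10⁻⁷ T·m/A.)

For an infinitely long straight wire, B = μ₀I/(2πd).
B = (4π×10⁻⁷ × 21.0) / (2π × 0.0452) = 9.29×10⁻⁵ T.

B ≈ 92.9 μT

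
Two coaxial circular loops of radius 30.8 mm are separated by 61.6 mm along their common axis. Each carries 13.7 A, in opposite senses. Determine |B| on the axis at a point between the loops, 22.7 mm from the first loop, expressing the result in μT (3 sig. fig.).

Each loop contributes B = μ₀IR²/[2(R²+z²)^(3/2)] on the axis, with z measured from that loop.
Loop 1 (z = 0.0227 m): B₁ = 1.46×10⁻⁴ T. Loop 2 (z = 0.0389 m): B₂ = 6.69×10⁻⁵ T.
The fields oppose: B = |B₁ − B₂| = 7.89×10⁻⁵ T.

B ≈ 78.9 μT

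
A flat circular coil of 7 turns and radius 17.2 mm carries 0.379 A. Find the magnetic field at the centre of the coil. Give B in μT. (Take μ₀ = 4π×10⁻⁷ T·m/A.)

B ≈ 96.9 μT

For an N-turn flat coil, B = Nμ₀I/(2R) with R = 0.0172 m.
B = 7 × 1.38×10⁻⁵ T = 9.69×10⁻⁵ T.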